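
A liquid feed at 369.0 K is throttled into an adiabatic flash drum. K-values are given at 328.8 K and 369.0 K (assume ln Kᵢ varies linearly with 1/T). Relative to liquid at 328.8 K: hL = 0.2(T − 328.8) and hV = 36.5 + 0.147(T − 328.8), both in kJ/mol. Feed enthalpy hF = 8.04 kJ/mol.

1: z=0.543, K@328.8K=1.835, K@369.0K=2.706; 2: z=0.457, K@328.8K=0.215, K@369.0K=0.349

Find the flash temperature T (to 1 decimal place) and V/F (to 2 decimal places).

T = 332.6 K, V/F = 0.20

Adiabatic flash: solve Rachford–Rice at each trial T, then check hF = ψ·hV(T) + (1−ψ)·hL(T).
  T = 328.8 K: K = (1.835, 0.215), RR gives ψ = 0.144, H_out = 5.271 kJ/mol
  T = 369.0 K: K = (2.706, 0.349), RR gives ψ = 0.566, H_out = 27.501 kJ/mol
  T = 348.9 K: K = (2.253, 0.278), RR gives ψ = 0.387, H_out = 17.742 kJ/mol
  T = 338.9 K: K = (2.041, 0.245), RR gives ψ = 0.281, H_out = 12.109 kJ/mol
  T = 333.9 K: K = (1.938, 0.230), RR gives ψ = 0.218, H_out = 8.916 kJ/mol
  T = 331.4 K: K = (1.887, 0.223), RR gives ψ = 0.183, H_out = 7.186 kJ/mol
  T = 332.6 K: K = (1.911, 0.226), RR gives ψ = 0.200, H_out = 8.029 kJ/mol
Linear interpolation between T = 332.6 (H_out = 8.029) and T = 333.9 (H_out = 8.916) on hF = 8.04 gives T ≈ 332.6 K, at which ψ = 0.20.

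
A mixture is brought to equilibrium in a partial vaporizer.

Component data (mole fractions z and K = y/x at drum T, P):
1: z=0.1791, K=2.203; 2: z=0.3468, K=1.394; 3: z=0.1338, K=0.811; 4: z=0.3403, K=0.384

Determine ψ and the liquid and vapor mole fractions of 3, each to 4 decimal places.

Material balance + equilibrium reduce to Σ zᵢ(Kᵢ−1)/(1+ψ(Kᵢ−1)) = 0.
g(0) = ΣzᵢKᵢ − 1 = 0.1172 and g(1) = 1 − Σzᵢ/Kᵢ = -0.3813, so a root lies in (0, 1).
Newton–Raphson from ψ = 0.36:
  ψ = 0.3600: g = -0.02648, g' = -0.3862 → ψ = 0.2914
  ψ = 0.2914: g = -0.00016, g' = -0.3826 → ψ = 0.2910
Converged at ψ = 0.2910.
Compositions from xᵢ = zᵢ/(1+ψ(Kᵢ−1)), yᵢ = Kᵢxᵢ:
  1: x = 0.1327, y = 0.2922
  2: x = 0.3111, y = 0.4337
  3: x = 0.1416, y = 0.1148
  4: x = 0.4146, y = 0.1592

ψ = 0.2910, x_3 = 0.1416, y_3 = 0.1148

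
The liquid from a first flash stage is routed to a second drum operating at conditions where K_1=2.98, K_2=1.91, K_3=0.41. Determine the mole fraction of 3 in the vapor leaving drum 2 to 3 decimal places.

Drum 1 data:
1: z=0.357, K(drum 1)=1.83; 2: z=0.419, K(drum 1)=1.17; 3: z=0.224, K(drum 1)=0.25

y_3 (drum 2) = 0.277

Drum 1:
Rachford–Rice: g(ψ₁) = Σ zᵢ(Kᵢ−1)/(1+ψ₁(Kᵢ−1)) = 0.
g(0) = ΣzᵢKᵢ − 1 = 0.200 and g(1) = 1 − Σzᵢ/Kᵢ = -0.449, so a root lies in (0, 1).
Iterate (Newton) starting at ψ₁ = 0.5:
  ψ₁ = 0.500: g = 0.0063, g' = -0.456 → ψ₁ = 0.514
Converged at ψ₁ = 0.514.
Drum-1 compositions:
  1: x = 0.250, y = 0.458
  2: x = 0.385, y = 0.451
  3: x = 0.364, y = 0.091
Drum-2 feed = drum-1 liquid: z₂ = (0.2503, 0.3854, 0.3643).
Drum 2:
Rachford–Rice: g(ψ₂) = Σ zᵢ(Kᵢ−1)/(1+ψ₂(Kᵢ−1)) = 0.
Check two-phase: ΣzᵢKᵢ = 1.631 > 1 and Σzᵢ/Kᵢ = 1.174 > 1, so g(0) = 0.631 > 0 and g(1) = -0.174 < 0.
Newton–Raphson from ψ₂ = 0.5:
  ψ₂ = 0.500: g = 0.1851, g' = -0.654 → ψ₂ = 0.783
  ψ₂ = 0.783: g = -0.0006, g' = -0.698 → ψ₂ = 0.782
Converged at ψ₂ = 0.782.
  1: x = 0.098, y = 0.293
  2: x = 0.225, y = 0.430
  3: x = 0.677, y = 0.277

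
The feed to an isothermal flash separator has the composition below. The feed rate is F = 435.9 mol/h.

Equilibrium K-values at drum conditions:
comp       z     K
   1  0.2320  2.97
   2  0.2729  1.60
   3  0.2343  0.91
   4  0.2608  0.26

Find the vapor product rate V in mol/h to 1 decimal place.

V = 236.4 mol/h

Rachford–Rice: g(V/F) = Σ zᵢ(Kᵢ−1)/(1+V/F(Kᵢ−1)) = 0.
Check two-phase: ΣzᵢKᵢ = 1.4067 > 1 and Σzᵢ/Kᵢ = 1.5092 > 1, so g(0) = 0.4067 > 0 and g(1) = -0.5092 < 0.
Iterate (Newton) starting at V/F = 0.5:
  V/F = 0.5000: g = 0.02778, g' = -0.6485 → V/F = 0.5428
  V/F = 0.5428: g = -0.00037, g' = -0.6672 → V/F = 0.5423
Converged at V/F = 0.5423.
Then V = V/F·F = 0.5423·435.9 = 236.4 mol/h and L = F − V = 199.5 mol/h.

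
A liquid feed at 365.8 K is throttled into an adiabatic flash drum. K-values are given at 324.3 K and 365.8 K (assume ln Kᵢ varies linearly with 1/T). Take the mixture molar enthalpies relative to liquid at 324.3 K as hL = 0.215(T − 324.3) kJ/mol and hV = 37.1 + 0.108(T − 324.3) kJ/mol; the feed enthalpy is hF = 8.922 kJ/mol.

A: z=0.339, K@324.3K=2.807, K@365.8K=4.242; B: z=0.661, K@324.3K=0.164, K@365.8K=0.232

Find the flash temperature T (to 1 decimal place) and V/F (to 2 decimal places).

T = 342.2 K, V/F = 0.14

Adiabatic flash: solve Rachford–Rice at each trial T, then check hF = ψ·hV(T) + (1−ψ)·hL(T).
  T = 324.3 K: K = (2.807, 0.164), RR gives ψ = 0.040, H_out = 1.473 kJ/mol
  T = 365.8 K: K = (4.242, 0.232), RR gives ψ = 0.238, H_out = 16.680 kJ/mol
  T = 345.1 K: K = (3.496, 0.197), RR gives ψ = 0.157, H_out = 9.961 kJ/mol
  T = 334.7 K: K = (3.143, 0.180), RR gives ψ = 0.105, H_out = 6.020 kJ/mol
  T = 339.9 K: K = (3.317, 0.189), RR gives ψ = 0.133, H_out = 8.052 kJ/mol
  T = 342.5 K: K = (3.406, 0.193), RR gives ψ = 0.145, H_out = 9.021 kJ/mol
  T = 341.2 K: K = (3.362, 0.191), RR gives ψ = 0.139, H_out = 8.540 kJ/mol
Linear interpolation between T = 341.2 (H_out = 8.540) and T = 342.5 (H_out = 9.021) on hF = 8.922 gives T ≈ 342.2 K, at which ψ = 0.14.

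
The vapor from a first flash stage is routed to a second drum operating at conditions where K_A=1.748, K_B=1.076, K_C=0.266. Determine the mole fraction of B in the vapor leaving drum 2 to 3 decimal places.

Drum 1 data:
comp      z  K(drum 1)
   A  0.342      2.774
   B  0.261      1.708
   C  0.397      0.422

Drum 1:
Newton iteration, ψ₁⁰ = 0.5:
  ψ₁ = 0.500: g = 0.1353, g' = -0.636 → ψ₁ = 0.713
  ψ₁ = 0.713: g = 0.0006, g' = -0.651 → ψ₁ = 0.714
Converged at ψ₁ = 0.714.
Drum-1 compositions:
  A: x = 0.151, y = 0.419
  B: x = 0.173, y = 0.296
  C: x = 0.676, y = 0.285
Drum-2 feed = drum-1 vapor: z₂ = (0.4187, 0.2962, 0.2851).
Drum 2:
Newton iteration, ψ₂⁰ = 0.5:
  ψ₂ = 0.500: g = -0.0810, g' = -0.509 → ψ₂ = 0.341
  ψ₂ = 0.341: g = -0.0076, g' = -0.424 → ψ₂ = 0.323
Converged at ψ₂ = 0.323.
  A: x = 0.337, y = 0.590
  B: x = 0.289, y = 0.311
  C: x = 0.374, y = 0.099

y_B (drum 2) = 0.311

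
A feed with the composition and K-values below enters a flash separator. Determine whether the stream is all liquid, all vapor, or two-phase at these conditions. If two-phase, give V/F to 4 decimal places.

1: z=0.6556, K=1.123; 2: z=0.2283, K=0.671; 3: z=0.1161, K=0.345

all liquid

ΣzᵢKᵢ = 0.9295; Σzᵢ/Kᵢ = 1.2606.
Since ΣzᵢKᵢ < 1 the mixture is below its bubble point — single liquid phase.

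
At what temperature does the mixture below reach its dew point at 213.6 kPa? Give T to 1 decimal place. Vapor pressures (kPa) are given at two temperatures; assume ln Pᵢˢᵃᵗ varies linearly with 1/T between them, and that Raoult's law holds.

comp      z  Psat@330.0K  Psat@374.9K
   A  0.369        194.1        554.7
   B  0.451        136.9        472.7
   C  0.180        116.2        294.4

Dew-point temperature: Σzᵢ·P/Pᵢˢᵃᵗ(T) = 1. Interpolate ln Pᵢˢᵃᵗ = aᵢ + bᵢ/T.
  T = 330.0 K: ΣzᵢP/Pᵢˢᵃᵗ = 1.4406
  T = 374.9 K: ΣzᵢP/Pᵢˢᵃᵗ = 0.4765
  T = 352.4 K: ΣzᵢP/Pᵢˢᵃᵗ = 0.7991
  T = 341.2 K: ΣzᵢP/Pᵢˢᵃᵗ = 1.0620
  T = 346.8 K: ΣzᵢP/Pᵢˢᵃᵗ = 0.9190
  T = 344.0 K: ΣzᵢP/Pᵢˢᵃᵗ = 0.9873
Interpolating between 341.2 K and 344.0 K gives T ≈ 343.5 K.

T = 343.5 K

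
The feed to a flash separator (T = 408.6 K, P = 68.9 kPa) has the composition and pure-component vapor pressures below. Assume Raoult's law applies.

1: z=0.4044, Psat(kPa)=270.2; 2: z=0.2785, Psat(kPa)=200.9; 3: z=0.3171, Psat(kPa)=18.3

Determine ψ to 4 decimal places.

ψ = 0.8001

Raoult's law: Kᵢ = Pᵢˢᵃᵗ/P = Pᵢˢᵃᵗ/68.9.
  K_1 = 270.2/68.9 = 3.921626, K_2 = 200.9/68.9 = 2.915820, K_3 = 18.3/68.9 = 0.265602
Iterate (Newton) starting at ψ = 0.35:
  ψ = 0.3500: g = 0.59011, g' = -1.5199 → ψ = 0.7382
  ψ = 0.7382: g = 0.08661, g' = -1.3376 → ψ = 0.8030
  ψ = 0.8030: g = -0.00430, g' = -1.4829 → ψ = 0.8001
Converged at ψ = 0.8001.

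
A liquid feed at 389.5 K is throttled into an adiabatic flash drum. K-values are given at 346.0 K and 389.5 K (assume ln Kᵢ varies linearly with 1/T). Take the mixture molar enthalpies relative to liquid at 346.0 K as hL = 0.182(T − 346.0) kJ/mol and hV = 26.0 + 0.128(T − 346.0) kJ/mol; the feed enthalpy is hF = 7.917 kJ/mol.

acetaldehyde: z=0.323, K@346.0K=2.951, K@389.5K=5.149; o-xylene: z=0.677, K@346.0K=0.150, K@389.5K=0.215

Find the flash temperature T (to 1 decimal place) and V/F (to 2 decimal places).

T = 367.2 K, V/F = 0.16

Adiabatic flash: solve Rachford–Rice at each trial T, then check hF = ψ·hV(T) + (1−ψ)·hL(T).
  T = 346.0 K: K = (2.951, 0.150), RR gives ψ = 0.033, H_out = 0.858 kJ/mol
  T = 389.5 K: K = (5.149, 0.215), RR gives ψ = 0.248, H_out = 13.789 kJ/mol
  T = 367.8 K: K = (3.965, 0.182), RR gives ψ = 0.166, H_out = 8.097 kJ/mol
  T = 356.9 K: K = (3.436, 0.166), RR gives ψ = 0.109, H_out = 4.758 kJ/mol
  T = 362.4 K: K = (3.698, 0.174), RR gives ψ = 0.140, H_out = 6.498 kJ/mol
  T = 365.1 K: K = (3.830, 0.178), RR gives ψ = 0.154, H_out = 7.309 kJ/mol
  T = 366.5 K: K = (3.900, 0.180), RR gives ψ = 0.160, H_out = 7.721 kJ/mol
Linear interpolation between T = 366.5 (H_out = 7.721) and T = 367.8 (H_out = 8.097) on hF = 7.917 gives T ≈ 367.2 K, at which ψ = 0.16.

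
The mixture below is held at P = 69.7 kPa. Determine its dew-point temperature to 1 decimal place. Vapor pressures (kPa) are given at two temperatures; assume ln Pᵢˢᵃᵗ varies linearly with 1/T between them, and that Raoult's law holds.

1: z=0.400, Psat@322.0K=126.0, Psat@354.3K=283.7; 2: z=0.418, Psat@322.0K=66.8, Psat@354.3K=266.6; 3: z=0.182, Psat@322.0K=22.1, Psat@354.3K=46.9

T = 328.4 K

Dew-point temperature: Σzᵢ·P/Pᵢˢᵃᵗ(T) = 1. Interpolate ln Pᵢˢᵃᵗ = aᵢ + bᵢ/T.
  T = 322.0 K: ΣzᵢP/Pᵢˢᵃᵗ = 1.2314
  T = 354.3 K: ΣzᵢP/Pᵢˢᵃᵗ = 0.4780
  T = 338.1 K: ΣzᵢP/Pᵢˢᵃᵗ = 0.7439
  T = 330.1 K: ΣzᵢP/Pᵢˢᵃᵗ = 0.9471
  T = 326.1 K: ΣzᵢP/Pᵢˢᵃᵗ = 1.0756
  T = 328.1 K: ΣzᵢP/Pᵢˢᵃᵗ = 1.0088
Interpolating between 328.1 K and 330.1 K gives T ≈ 328.4 K.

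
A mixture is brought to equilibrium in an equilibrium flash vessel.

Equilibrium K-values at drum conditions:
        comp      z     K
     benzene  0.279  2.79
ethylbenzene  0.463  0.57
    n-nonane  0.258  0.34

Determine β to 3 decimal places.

Newton–Raphson from β = 0.5:
  β = 0.500: g = -0.2442, g' = -0.638 → β = 0.117
  β = 0.117: g = 0.0185, g' = -0.838 → β = 0.139
  β = 0.139: g = 0.0004, g' = -0.806 → β = 0.140
Converged at β = 0.140.

β = 0.140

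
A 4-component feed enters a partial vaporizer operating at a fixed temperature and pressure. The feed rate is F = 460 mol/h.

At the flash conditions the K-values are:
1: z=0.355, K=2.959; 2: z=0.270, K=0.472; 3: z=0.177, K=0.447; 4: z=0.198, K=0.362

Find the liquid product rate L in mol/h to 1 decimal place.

L = 324.7 mol/h

Material balance + equilibrium reduce to Σ zᵢ(Kᵢ−1)/(1+V/F(Kᵢ−1)) = 0.
g(0) = ΣzᵢKᵢ − 1 = 0.329 and g(1) = 1 − Σzᵢ/Kᵢ = -0.635, so a root lies in (0, 1).
Newton–Raphson from V/F = 0.5:
  V/F = 0.500: g = -0.1632, g' = -0.764 → V/F = 0.286
  V/F = 0.286: g = 0.0067, g' = -0.861 → V/F = 0.294
Converged at V/F = 0.294.
Then V = V/F·F = 0.2942·460 = 135.3 mol/h and L = F − V = 324.7 mol/h.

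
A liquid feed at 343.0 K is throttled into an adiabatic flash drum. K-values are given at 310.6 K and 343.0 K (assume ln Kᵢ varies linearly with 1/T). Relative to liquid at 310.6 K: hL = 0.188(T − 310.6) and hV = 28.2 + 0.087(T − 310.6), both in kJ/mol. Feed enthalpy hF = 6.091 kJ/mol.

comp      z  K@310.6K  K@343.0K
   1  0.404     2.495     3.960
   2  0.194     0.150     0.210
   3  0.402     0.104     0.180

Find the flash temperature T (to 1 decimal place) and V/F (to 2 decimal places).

T = 320.5 K, V/F = 0.16

Adiabatic flash: solve Rachford–Rice at each trial T, then check hF = ψ·hV(T) + (1−ψ)·hL(T).
  T = 310.6 K: K = (2.495, 0.150, 0.104), RR gives ψ = 0.060, H_out = 1.689 kJ/mol
  T = 343.0 K: K = (3.960, 0.210, 0.180), RR gives ψ = 0.297, H_out = 13.500 kJ/mol
  T = 326.8 K: K = (3.179, 0.179, 0.139), RR gives ψ = 0.203, H_out = 8.433 kJ/mol
  T = 318.7 K: K = (2.825, 0.164, 0.121), RR gives ψ = 0.140, H_out = 5.366 kJ/mol
  T = 322.8 K: K = (3.002, 0.172, 0.130), RR gives ψ = 0.174, H_out = 6.978 kJ/mol
  T = 320.8 K: K = (2.915, 0.168, 0.125), RR gives ψ = 0.158, H_out = 6.209 kJ/mol
Linear interpolation between T = 318.7 (H_out = 5.366) and T = 320.8 (H_out = 6.209) on hF = 6.091 gives T ≈ 320.5 K, at which ψ = 0.16.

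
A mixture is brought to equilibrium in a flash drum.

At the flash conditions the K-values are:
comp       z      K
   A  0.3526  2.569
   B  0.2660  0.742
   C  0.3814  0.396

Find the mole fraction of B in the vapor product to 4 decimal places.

Material balance + equilibrium reduce to Σ zᵢ(Kᵢ−1)/(1+V/F(Kᵢ−1)) = 0.
g(0) = ΣzᵢKᵢ − 1 = 0.2542 and g(1) = 1 − Σzᵢ/Kᵢ = -0.4589, so a root lies in (0, 1).
Newton–Raphson from V/F = 0.5:
  V/F = 0.5000: g = -0.09881, g' = -0.5815 → V/F = 0.3301
  V/F = 0.3301: g = 0.00172, g' = -0.6150 → V/F = 0.3329
Converged at V/F = 0.3329.
Compositions from xᵢ = zᵢ/(1+V/F(Kᵢ−1)), yᵢ = Kᵢxᵢ:
  A: x = 0.2316, y = 0.5950
  B: x = 0.2910, y = 0.2159
  C: x = 0.4774, y = 0.1890

y_B = 0.2159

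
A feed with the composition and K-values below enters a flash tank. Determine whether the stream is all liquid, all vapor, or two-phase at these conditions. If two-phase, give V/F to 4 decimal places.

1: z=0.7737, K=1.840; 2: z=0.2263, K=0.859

all vapor

ΣzᵢKᵢ = 1.6180; Σzᵢ/Kᵢ = 0.6839.
Since Σzᵢ/Kᵢ < 1 the mixture is above its dew point — single vapor phase.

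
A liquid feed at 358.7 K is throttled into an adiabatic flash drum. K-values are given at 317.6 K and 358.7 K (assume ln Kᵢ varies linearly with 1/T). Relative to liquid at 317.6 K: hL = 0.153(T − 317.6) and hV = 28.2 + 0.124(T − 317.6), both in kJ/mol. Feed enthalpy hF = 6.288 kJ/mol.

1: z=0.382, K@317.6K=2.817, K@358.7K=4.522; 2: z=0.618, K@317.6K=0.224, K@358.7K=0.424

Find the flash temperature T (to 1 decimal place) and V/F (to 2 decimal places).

T = 322.6 K, V/F = 0.20

Adiabatic flash: solve Rachford–Rice at each trial T, then check hF = ψ·hV(T) + (1−ψ)·hL(T).
  T = 317.6 K: K = (2.817, 0.224), RR gives ψ = 0.152, H_out = 4.291 kJ/mol
  T = 358.7 K: K = (4.522, 0.424), RR gives ψ = 0.488, H_out = 19.461 kJ/mol
  T = 338.1 K: K = (3.619, 0.314), RR gives ψ = 0.321, H_out = 11.993 kJ/mol
  T = 327.9 K: K = (3.207, 0.267), RR gives ψ = 0.241, H_out = 8.301 kJ/mol
  T = 322.8 K: K = (3.011, 0.245), RR gives ψ = 0.199, H_out = 6.367 kJ/mol
  T = 320.2 K: K = (2.913, 0.234), RR gives ψ = 0.176, H_out = 5.345 kJ/mol
  T = 321.5 K: K = (2.962, 0.240), RR gives ψ = 0.187, H_out = 5.860 kJ/mol
Linear interpolation between T = 321.5 (H_out = 5.860) and T = 322.8 (H_out = 6.367) on hF = 6.288 gives T ≈ 322.6 K, at which ψ = 0.20.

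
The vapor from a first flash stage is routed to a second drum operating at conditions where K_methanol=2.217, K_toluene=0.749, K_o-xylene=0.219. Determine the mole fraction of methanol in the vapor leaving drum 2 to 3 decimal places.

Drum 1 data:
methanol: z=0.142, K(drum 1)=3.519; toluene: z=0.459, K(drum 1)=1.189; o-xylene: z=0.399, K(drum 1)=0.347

Drum 1:
Material balance + equilibrium reduce to Σ zᵢ(Kᵢ−1)/(1+ψ₁(Kᵢ−1)) = 0.
Check two-phase: ΣzᵢKᵢ = 1.184 > 1 and Σzᵢ/Kᵢ = 1.576 > 1, so g(0) = 0.184 > 0 and g(1) = -0.576 < 0.
Newton–Raphson from ψ₁ = 0.5:
  ψ₁ = 0.500: g = -0.1493, g' = -0.565 → ψ₁ = 0.236
  ψ₁ = 0.236: g = -0.0006, g' = -0.607 → ψ₁ = 0.235
Converged at ψ₁ = 0.235.
Drum-1 compositions:
  methanol: x = 0.089, y = 0.314
  toluene: x = 0.439, y = 0.523
  o-xylene: x = 0.471, y = 0.164
Drum-2 feed = drum-1 vapor: z₂ = (0.3139, 0.5225, 0.1635).
Drum 2:
Material balance + equilibrium reduce to Σ zᵢ(Kᵢ−1)/(1+ψ₂(Kᵢ−1)) = 0.
Check two-phase: ΣzᵢKᵢ = 1.123 > 1 and Σzᵢ/Kᵢ = 1.586 > 1, so g(0) = 0.123 > 0 and g(1) = -0.586 < 0.
Newton iteration, ψ₂⁰ = 0.5:
  ψ₂ = 0.500: g = -0.1220, g' = -0.491 → ψ₂ = 0.252
  ψ₂ = 0.252: g = -0.0065, g' = -0.465 → ψ₂ = 0.238
Converged at ψ₂ = 0.238.
  methanol: x = 0.243, y = 0.540
  toluene: x = 0.556, y = 0.416
  o-xylene: x = 0.201, y = 0.044

y_methanol (drum 2) = 0.540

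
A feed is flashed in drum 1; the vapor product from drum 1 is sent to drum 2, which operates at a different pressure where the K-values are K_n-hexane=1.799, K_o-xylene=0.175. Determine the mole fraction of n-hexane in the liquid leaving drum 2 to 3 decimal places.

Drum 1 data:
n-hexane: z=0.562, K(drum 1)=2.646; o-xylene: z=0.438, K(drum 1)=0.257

x_n-hexane (drum 2) = 0.508

Drum 1:
Material balance + equilibrium reduce to Σ zᵢ(Kᵢ−1)/(1+ψ₁(Kᵢ−1)) = 0.
Check two-phase: ΣzᵢKᵢ = 1.600 > 1 and Σzᵢ/Kᵢ = 1.917 > 1, so g(0) = 0.600 > 0 and g(1) = -0.917 < 0.
Iterate (Newton) starting at ψ₁ = 0.59:
  ψ₁ = 0.590: g = -0.1101, g' = -1.158 → ψ₁ = 0.495
  ψ₁ = 0.495: g = -0.0049, g' = -1.067 → ψ₁ = 0.490
Converged at ψ₁ = 0.490.
Drum-1 compositions:
  n-hexane: x = 0.311, y = 0.823
  o-xylene: x = 0.689, y = 0.177
Drum-2 feed = drum-1 vapor: z₂ = (0.8229, 0.1771).
Drum 2:
Let ψ₂ = V/F and solve Σ zᵢ(Kᵢ−1)/(1+ψ₂(Kᵢ−1)) = 0.
Feasibility: ΣzᵢKᵢ = 1.511, Σzᵢ/Kᵢ = 1.469 — both > 1, two phases present.
Binary case is linear: z₁(K₁−1)(1+ψ₂(K₂−1)) + z₂(K₂−1)(1+ψ₂(K₁−1)) = 0
⇒ ψ₂ = [z₁(K₁−1)+z₂(K₂−1)] / [−(K₁−1)(K₂−1)] = 0.5114/0.6592 = 0.776
  n-hexane: x = 0.508, y = 0.914
  o-xylene: x = 0.492, y = 0.086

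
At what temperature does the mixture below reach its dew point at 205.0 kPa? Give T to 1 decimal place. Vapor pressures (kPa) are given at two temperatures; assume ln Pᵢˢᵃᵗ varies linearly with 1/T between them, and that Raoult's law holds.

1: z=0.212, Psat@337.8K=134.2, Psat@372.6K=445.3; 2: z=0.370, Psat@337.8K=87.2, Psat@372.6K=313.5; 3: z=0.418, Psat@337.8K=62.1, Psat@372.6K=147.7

Dew-point temperature: Σzᵢ·P/Pᵢˢᵃᵗ(T) = 1. Interpolate ln Pᵢˢᵃᵗ = aᵢ + bᵢ/T.
  T = 337.8 K: ΣzᵢP/Pᵢˢᵃᵗ = 2.5736
  T = 372.6 K: ΣzᵢP/Pᵢˢᵃᵗ = 0.9197
  T = 355.2 K: ΣzᵢP/Pᵢˢᵃᵗ = 1.4932
  T = 363.9 K: ΣzᵢP/Pᵢˢᵃᵗ = 1.1639
  T = 368.2 K: ΣzᵢP/Pᵢˢᵃᵗ = 1.0343
  T = 370.4 K: ΣzᵢP/Pᵢˢᵃᵗ = 0.9749
Interpolating between 368.2 K and 370.4 K gives T ≈ 369.5 K.

T = 369.5 K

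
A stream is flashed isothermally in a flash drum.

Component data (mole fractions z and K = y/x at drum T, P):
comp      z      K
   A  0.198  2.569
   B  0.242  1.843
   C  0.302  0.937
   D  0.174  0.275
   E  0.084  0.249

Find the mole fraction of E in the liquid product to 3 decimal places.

Rachford–Rice: g(ψ) = Σ zᵢ(Kᵢ−1)/(1+ψ(Kᵢ−1)) = 0.
g(0) = ΣzᵢKᵢ − 1 = 0.306 and g(1) = 1 − Σzᵢ/Kᵢ = -0.501, so a root lies in (0, 1).
Iterate (Newton) starting at ψ = 0.5:
  ψ = 0.500: g = -0.0009, g' = -0.586 → ψ = 0.498
Converged at ψ = 0.498.
Compositions from xᵢ = zᵢ/(1+ψ(Kᵢ−1)), yᵢ = Kᵢxᵢ:
  A: x = 0.111, y = 0.285
  B: x = 0.170, y = 0.314
  C: x = 0.312, y = 0.292
  D: x = 0.272, y = 0.075
  E: x = 0.134, y = 0.033

x_E = 0.134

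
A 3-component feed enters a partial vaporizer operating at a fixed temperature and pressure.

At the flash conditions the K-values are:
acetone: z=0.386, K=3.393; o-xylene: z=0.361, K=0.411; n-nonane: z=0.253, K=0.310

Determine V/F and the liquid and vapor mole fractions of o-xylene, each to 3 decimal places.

Material balance + equilibrium reduce to Σ zᵢ(Kᵢ−1)/(1+V/F(Kᵢ−1)) = 0.
g(0) = ΣzᵢKᵢ − 1 = 0.536 and g(1) = 1 − Σzᵢ/Kᵢ = -0.808, so a root lies in (0, 1).
Newton–Raphson from V/F = 0.5:
  V/F = 0.500: g = -0.1474, g' = -0.991 → V/F = 0.351
  V/F = 0.351: g = 0.0034, g' = -1.061 → V/F = 0.354
Converged at V/F = 0.354.
Compositions from xᵢ = zᵢ/(1+V/F(Kᵢ−1)), yᵢ = Kᵢxᵢ:
  acetone: x = 0.209, y = 0.709
  o-xylene: x = 0.456, y = 0.188
  n-nonane: x = 0.335, y = 0.104

V/F = 0.354, x_o-xylene = 0.456, y_o-xylene = 0.188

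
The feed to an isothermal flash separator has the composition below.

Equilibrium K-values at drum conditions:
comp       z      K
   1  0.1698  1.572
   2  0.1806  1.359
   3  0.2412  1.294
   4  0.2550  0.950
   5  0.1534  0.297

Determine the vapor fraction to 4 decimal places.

Newton–Raphson from ψ = 0.35:
  ψ = 0.3500: g = 0.04681, g' = -0.2081 → ψ = 0.5749
  ψ = 0.5749: g = -0.00663, g' = -0.2769 → ψ = 0.5510
  ψ = 0.5510: g = -0.00013, g' = -0.2664 → ψ = 0.5505
Converged at ψ = 0.5505.

ψ = 0.5505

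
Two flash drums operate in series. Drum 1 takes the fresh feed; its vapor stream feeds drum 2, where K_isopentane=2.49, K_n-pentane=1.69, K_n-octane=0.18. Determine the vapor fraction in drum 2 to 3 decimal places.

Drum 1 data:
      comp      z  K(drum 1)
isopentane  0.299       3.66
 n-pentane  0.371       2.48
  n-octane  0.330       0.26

Drum 1:
Let ψ₁ = V/F and solve Σ zᵢ(Kᵢ−1)/(1+ψ₁(Kᵢ−1)) = 0.
Check two-phase: ΣzᵢKᵢ = 2.100 > 1 and Σzᵢ/Kᵢ = 1.501 > 1, so g(0) = 1.100 > 0 and g(1) = -0.501 < 0.
Newton–Raphson from ψ₁ = 0.5:
  ψ₁ = 0.500: g = 0.2693, g' = -1.113 → ψ₁ = 0.742
  ψ₁ = 0.742: g = -0.0122, g' = -1.312 → ψ₁ = 0.733
  ψ₁ = 0.733: g = -0.0001, g' = -1.292 → ψ₁ = 0.732
Converged at ψ₁ = 0.732.
Drum-1 compositions:
  isopentane: x = 0.101, y = 0.371
  n-pentane: x = 0.178, y = 0.441
  n-octane: x = 0.721, y = 0.187
Drum-2 feed = drum-1 vapor: z₂ = (0.3712, 0.4415, 0.1873).
Drum 2:
Newton–Raphson from ψ₂ = 0.5:
  ψ₂ = 0.500: g = 0.2830, g' = -0.749 → ψ₂ = 0.878
  ψ₂ = 0.878: g = -0.1194, g' = -1.843 → ψ₂ = 0.813
  ψ₂ = 0.813: g = -0.0160, g' = -1.390 → ψ₂ = 0.802
Converged at ψ₂ = 0.802.
  isopentane: x = 0.169, y = 0.421
  n-pentane: x = 0.284, y = 0.480
  n-octane: x = 0.547, y = 0.098

V/F (drum 2) = 0.802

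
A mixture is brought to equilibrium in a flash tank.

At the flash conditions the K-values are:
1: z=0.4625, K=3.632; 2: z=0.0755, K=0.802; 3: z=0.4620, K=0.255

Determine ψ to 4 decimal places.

ψ = 0.4684

Iterate (Newton) starting at ψ = 0.5:
  ψ = 0.5000: g = -0.03950, g' = -1.2522 → ψ = 0.4685
  ψ = 0.4685: g = -0.00004, g' = -1.2512 → ψ = 0.4684
Converged at ψ = 0.4684.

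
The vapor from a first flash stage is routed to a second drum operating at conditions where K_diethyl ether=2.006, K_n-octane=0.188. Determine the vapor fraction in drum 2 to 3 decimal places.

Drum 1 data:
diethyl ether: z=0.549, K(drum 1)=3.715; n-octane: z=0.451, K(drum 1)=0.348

V/F (drum 2) = 0.607

Drum 1:
Newton iteration, ψ₁⁰ = 0.39:
  ψ₁ = 0.390: g = 0.3296, g' = -1.299 → ψ₁ = 0.644
  ψ₁ = 0.644: g = 0.0358, g' = -1.105 → ψ₁ = 0.676
Converged at ψ₁ = 0.676.
Drum-1 compositions:
  diethyl ether: x = 0.194, y = 0.719
  n-octane: x = 0.806, y = 0.281
Drum-2 feed = drum-1 vapor: z₂ = (0.7194, 0.2806).
Drum 2:
Binary case is linear: z₁(K₁−1)(1+ψ₂(K₂−1)) + z₂(K₂−1)(1+ψ₂(K₁−1)) = 0
⇒ ψ₂ = [z₁(K₁−1)+z₂(K₂−1)] / [−(K₁−1)(K₂−1)] = 0.4958/0.8169 = 0.607
  diethyl ether: x = 0.447, y = 0.896
  n-octane: x = 0.553, y = 0.104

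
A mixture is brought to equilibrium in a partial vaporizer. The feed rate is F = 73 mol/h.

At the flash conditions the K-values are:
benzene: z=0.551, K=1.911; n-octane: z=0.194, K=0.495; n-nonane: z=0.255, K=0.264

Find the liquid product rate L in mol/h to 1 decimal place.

Material balance + equilibrium reduce to Σ zᵢ(Kᵢ−1)/(1+ψ(Kᵢ−1)) = 0.
g(0) = ΣzᵢKᵢ − 1 = 0.216 and g(1) = 1 − Σzᵢ/Kᵢ = -0.646, so a root lies in (0, 1).
Iterate (Newton) starting at ψ = 0.5:
  ψ = 0.500: g = -0.0832, g' = -0.650 → ψ = 0.372
  ψ = 0.372: g = -0.0042, g' = -0.592 → ψ = 0.365
Converged at ψ = 0.365.
Then V = ψ·F = 0.3650·73 = 26.6 mol/h and L = F − V = 46.4 mol/h.

L = 46.4 mol/h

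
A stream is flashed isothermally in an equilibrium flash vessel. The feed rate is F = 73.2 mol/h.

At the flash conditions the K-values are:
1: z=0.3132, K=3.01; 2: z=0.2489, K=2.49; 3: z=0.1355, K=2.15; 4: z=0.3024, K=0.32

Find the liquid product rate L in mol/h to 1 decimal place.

L = 11.8 mol/h

Rachford–Rice: g(V/F) = Σ zᵢ(Kᵢ−1)/(1+V/F(Kᵢ−1)) = 0.
g(0) = ΣzᵢKᵢ − 1 = 0.9506 and g(1) = 1 − Σzᵢ/Kᵢ = -0.2120, so a root lies in (0, 1).
Newton iteration, V/F⁰ = 0.34:
  V/F = 0.3400: g = 0.46467, g' = -1.0192 → V/F = 0.7959
  V/F = 0.7959: g = 0.04492, g' = -1.0161 → V/F = 0.8402
  V/F = 0.8402: g = -0.00158, g' = -1.0912 → V/F = 0.8387
Converged at V/F = 0.8387.
Then V = V/F·F = 0.8387·73.2 = 61.4 mol/h and L = F − V = 11.8 mol/h.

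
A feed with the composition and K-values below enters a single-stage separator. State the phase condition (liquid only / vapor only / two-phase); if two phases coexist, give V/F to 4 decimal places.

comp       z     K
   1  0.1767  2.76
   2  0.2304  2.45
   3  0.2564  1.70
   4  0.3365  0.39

ΣzᵢKᵢ = 1.6193; Σzᵢ/Kᵢ = 1.1717.
Both exceed 1, so a two-phase solution exists.
Let ψ = V/F and solve Σ zᵢ(Kᵢ−1)/(1+ψ(Kᵢ−1)) = 0.
Newton iteration, ψ⁰ = 0.49:
  ψ = 0.4900: g = 0.20316, g' = -0.6478 → ψ = 0.8036
  ψ = 0.8036: g = -0.00469, g' = -0.7305 → ψ = 0.7972
Converged at ψ = 0.7972.

two-phase, V/F = 0.7972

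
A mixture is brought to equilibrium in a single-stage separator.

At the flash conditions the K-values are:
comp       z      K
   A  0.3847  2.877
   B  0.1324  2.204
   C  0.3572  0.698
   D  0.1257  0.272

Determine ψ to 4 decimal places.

ψ = 0.8119

Iterate (Newton) starting at ψ = 0.5:
  ψ = 0.5000: g = 0.20106, g' = -0.6454 → ψ = 0.8115
  ψ = 0.8115: g = 0.00027, g' = -0.7170 → ψ = 0.8119
Converged at ψ = 0.8119.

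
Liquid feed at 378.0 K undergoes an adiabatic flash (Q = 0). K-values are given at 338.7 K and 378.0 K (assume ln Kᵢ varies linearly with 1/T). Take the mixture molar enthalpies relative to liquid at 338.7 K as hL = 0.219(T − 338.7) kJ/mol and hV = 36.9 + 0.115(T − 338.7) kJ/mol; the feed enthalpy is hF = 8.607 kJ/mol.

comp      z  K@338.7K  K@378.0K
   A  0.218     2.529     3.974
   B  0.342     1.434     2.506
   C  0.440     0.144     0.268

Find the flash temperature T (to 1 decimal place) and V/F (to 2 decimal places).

T = 344.1 K, V/F = 0.20

Adiabatic flash: solve Rachford–Rice at each trial T, then check hF = ψ·hV(T) + (1−ψ)·hL(T).
  T = 338.7 K: K = (2.529, 1.434, 0.144), RR gives ψ = 0.124, H_out = 4.561 kJ/mol
  T = 378.0 K: K = (3.974, 2.506, 0.268), RR gives ψ = 0.540, H_out = 26.332 kJ/mol
  T = 358.4 K: K = (3.212, 1.926, 0.200), RR gives ψ = 0.371, H_out = 17.244 kJ/mol
  T = 348.5 K: K = (2.858, 1.668, 0.170), RR gives ψ = 0.262, H_out = 11.559 kJ/mol
  T = 343.6 K: K = (2.691, 1.548, 0.157), RR gives ψ = 0.198, H_out = 8.274 kJ/mol
  T = 346.1 K: K = (2.775, 1.608, 0.164), RR gives ψ = 0.232, H_out = 9.997 kJ/mol
  T = 344.9 K: K = (2.735, 1.579, 0.160), RR gives ψ = 0.216, H_out = 9.183 kJ/mol
Linear interpolation between T = 343.6 (H_out = 8.274) and T = 344.9 (H_out = 9.183) on hF = 8.607 gives T ≈ 344.1 K, at which ψ = 0.20.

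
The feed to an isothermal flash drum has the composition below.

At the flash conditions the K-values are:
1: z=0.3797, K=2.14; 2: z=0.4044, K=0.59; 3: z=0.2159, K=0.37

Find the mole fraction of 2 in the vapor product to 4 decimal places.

y_2 = 0.2636

Material balance + equilibrium reduce to Σ zᵢ(Kᵢ−1)/(1+V/F(Kᵢ−1)) = 0.
Feasibility: ΣzᵢKᵢ = 1.1310, Σzᵢ/Kᵢ = 1.4464 — both > 1, two phases present.
Newton iteration, V/F⁰ = 0.65:
  V/F = 0.6500: g = -0.20776, g' = -0.5349 → V/F = 0.2616
  V/F = 0.2616: g = -0.01515, g' = -0.5009 → V/F = 0.2313
  V/F = 0.2313: g = 0.00012, g' = -0.5094 → V/F = 0.2316
Converged at V/F = 0.2316.
Compositions from xᵢ = zᵢ/(1+V/F(Kᵢ−1)), yᵢ = Kᵢxᵢ:
  1: x = 0.3004, y = 0.6428
  2: x = 0.4468, y = 0.2636
  3: x = 0.2528, y = 0.0935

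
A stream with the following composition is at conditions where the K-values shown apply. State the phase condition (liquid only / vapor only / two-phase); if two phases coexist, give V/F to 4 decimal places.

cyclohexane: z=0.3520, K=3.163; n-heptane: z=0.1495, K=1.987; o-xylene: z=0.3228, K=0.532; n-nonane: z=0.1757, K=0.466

two-phase, V/F = 0.7262

ΣzᵢKᵢ = 1.6640; Σzᵢ/Kᵢ = 1.1703.
Both exceed 1, so a two-phase solution exists.
Rachford–Rice: g(ψ) = Σ zᵢ(Kᵢ−1)/(1+ψ(Kᵢ−1)) = 0.
Newton–Raphson from ψ = 0.5:
  ψ = 0.5000: g = 0.13936, g' = -0.6591 → ψ = 0.7114
  ψ = 0.7114: g = 0.00880, g' = -0.5950 → ψ = 0.7262
Converged at ψ = 0.7262.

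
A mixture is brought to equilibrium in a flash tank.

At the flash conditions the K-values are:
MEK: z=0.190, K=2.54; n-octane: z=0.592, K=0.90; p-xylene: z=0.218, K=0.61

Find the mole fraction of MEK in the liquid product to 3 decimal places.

Material balance + equilibrium reduce to Σ zᵢ(Kᵢ−1)/(1+V/F(Kᵢ−1)) = 0.
g(0) = ΣzᵢKᵢ − 1 = 0.148 and g(1) = 1 − Σzᵢ/Kᵢ = -0.090, so a root lies in (0, 1).
Iterate (Newton) starting at V/F = 0.5:
  V/F = 0.500: g = -0.0026, g' = -0.202 → V/F = 0.487
Converged at V/F = 0.487.
Compositions from xᵢ = zᵢ/(1+V/F(Kᵢ−1)), yᵢ = Kᵢxᵢ:
  MEK: x = 0.109, y = 0.276
  n-octane: x = 0.622, y = 0.560
  p-xylene: x = 0.269, y = 0.164

x_MEK = 0.109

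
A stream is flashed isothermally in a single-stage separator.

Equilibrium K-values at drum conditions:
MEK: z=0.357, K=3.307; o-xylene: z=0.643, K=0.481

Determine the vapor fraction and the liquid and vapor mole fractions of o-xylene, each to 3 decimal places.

ψ = 0.409, x_o-xylene = 0.816, y_o-xylene = 0.393

Binary case is linear: z₁(K₁−1)(1+ψ(K₂−1)) + z₂(K₂−1)(1+ψ(K₁−1)) = 0
⇒ ψ = [z₁(K₁−1)+z₂(K₂−1)] / [−(K₁−1)(K₂−1)] = 0.4899/1.1973 = 0.409
Compositions from xᵢ = zᵢ/(1+ψ(Kᵢ−1)), yᵢ = Kᵢxᵢ:
  MEK: x = 0.184, y = 0.607
  o-xylene: x = 0.816, y = 0.393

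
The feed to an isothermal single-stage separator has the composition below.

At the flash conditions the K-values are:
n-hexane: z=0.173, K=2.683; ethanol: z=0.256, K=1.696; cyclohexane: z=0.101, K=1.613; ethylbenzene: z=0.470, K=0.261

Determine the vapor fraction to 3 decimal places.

ψ = 0.229

Let ψ = V/F and solve Σ zᵢ(Kᵢ−1)/(1+ψ(Kᵢ−1)) = 0.
Check two-phase: ΣzᵢKᵢ = 1.184 > 1 and Σzᵢ/Kᵢ = 2.079 > 1, so g(0) = 0.184 > 0 and g(1) = -1.079 < 0.
Iterate (Newton) starting at ψ = 0.5:
  ψ = 0.500: g = -0.2132, g' = -0.881 → ψ = 0.258
  ψ = 0.258: g = -0.0216, g' = -0.748 → ψ = 0.229
Converged at ψ = 0.229.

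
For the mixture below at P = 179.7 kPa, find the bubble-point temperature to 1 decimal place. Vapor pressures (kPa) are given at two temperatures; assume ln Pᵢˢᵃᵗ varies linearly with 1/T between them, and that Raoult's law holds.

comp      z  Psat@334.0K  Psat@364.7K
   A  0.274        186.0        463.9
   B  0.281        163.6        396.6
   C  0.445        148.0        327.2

T = 337.3 K

Bubble-point temperature: ΣzᵢPᵢˢᵃᵗ(T) = P. Interpolate ln Pᵢˢᵃᵗ = aᵢ + bᵢ/T.
  T = 334.0 K: ΣzᵢPᵢˢᵃᵗ = 162.80 kPa
  T = 364.7 K: ΣzᵢPᵢˢᵃᵗ = 384.16 kPa
  T = 349.4 K: ΣzᵢPᵢˢᵃᵗ = 255.10 kPa
  T = 341.7 K: ΣzᵢPᵢˢᵃᵗ = 204.80 kPa
  T = 337.9 K: ΣzᵢPᵢˢᵃᵗ = 183.10 kPa
  T = 335.9 K: ΣzᵢPᵢˢᵃᵗ = 172.45 kPa
Interpolating between 335.9 K and 337.9 K gives T ≈ 337.3 K.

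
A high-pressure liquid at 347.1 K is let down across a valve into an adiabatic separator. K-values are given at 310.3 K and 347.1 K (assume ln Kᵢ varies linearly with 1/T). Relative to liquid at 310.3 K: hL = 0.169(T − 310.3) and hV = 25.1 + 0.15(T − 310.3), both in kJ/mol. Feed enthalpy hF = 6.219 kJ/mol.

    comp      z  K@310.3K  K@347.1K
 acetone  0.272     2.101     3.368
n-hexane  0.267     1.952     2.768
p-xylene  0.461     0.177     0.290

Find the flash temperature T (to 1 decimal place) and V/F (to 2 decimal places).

Adiabatic flash: solve Rachford–Rice at each trial T, then check hF = ψ·hV(T) + (1−ψ)·hL(T).
  T = 310.3 K: K = (2.101, 1.952, 0.177), RR gives ψ = 0.206, H_out = 5.163 kJ/mol
  T = 347.1 K: K = (3.368, 2.768, 0.290), RR gives ψ = 0.534, H_out = 19.250 kJ/mol
  T = 328.7 K: K = (2.695, 2.347, 0.230), RR gives ψ = 0.396, H_out = 12.900 kJ/mol
  T = 319.5 K: K = (2.388, 2.146, 0.202), RR gives ψ = 0.311, H_out = 9.316 kJ/mol
  T = 314.9 K: K = (2.242, 2.048, 0.189), RR gives ψ = 0.262, H_out = 7.333 kJ/mol
  T = 312.6 K: K = (2.171, 2.000, 0.183), RR gives ψ = 0.235, H_out = 6.275 kJ/mol
Linear interpolation between T = 310.3 (H_out = 5.163) and T = 312.6 (H_out = 6.275) on hF = 6.219 gives T ≈ 312.5 K, at which ψ = 0.23.

T = 312.5 K, V/F = 0.23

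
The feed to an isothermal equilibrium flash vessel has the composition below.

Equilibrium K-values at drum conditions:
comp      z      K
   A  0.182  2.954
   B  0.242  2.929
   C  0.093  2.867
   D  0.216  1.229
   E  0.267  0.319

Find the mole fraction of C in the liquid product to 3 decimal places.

x_C = 0.036

Material balance + equilibrium reduce to Σ zᵢ(Kᵢ−1)/(1+V/F(Kᵢ−1)) = 0.
Check two-phase: ΣzᵢKᵢ = 1.864 > 1 and Σzᵢ/Kᵢ = 1.189 > 1, so g(0) = 0.864 > 0 and g(1) = -0.189 < 0.
Iterate (Newton) starting at V/F = 0.47:
  V/F = 0.470: g = 0.2999, g' = -0.806 → V/F = 0.842
  V/F = 0.842: g = -0.0052, g' = -0.968 → V/F = 0.837
Converged at V/F = 0.837.
Compositions from xᵢ = zᵢ/(1+V/F(Kᵢ−1)), yᵢ = Kᵢxᵢ:
  A: x = 0.069, y = 0.204
  B: x = 0.093, y = 0.271
  C: x = 0.036, y = 0.104
  D: x = 0.181, y = 0.223
  E: x = 0.621, y = 0.198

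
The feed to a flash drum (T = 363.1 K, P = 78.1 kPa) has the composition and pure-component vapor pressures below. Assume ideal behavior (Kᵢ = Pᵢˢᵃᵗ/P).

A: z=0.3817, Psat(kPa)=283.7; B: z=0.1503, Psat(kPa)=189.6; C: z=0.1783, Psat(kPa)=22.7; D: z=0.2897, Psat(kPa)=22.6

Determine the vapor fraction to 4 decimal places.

ψ = 0.5375

Raoult's law: Kᵢ = Pᵢˢᵃᵗ/P = Pᵢˢᵃᵗ/78.1.
  K_A = 283.7/78.1 = 3.632522, K_B = 189.6/78.1 = 2.427657, K_C = 22.7/78.1 = 0.290653, K_D = 22.6/78.1 = 0.289373
Let ψ = V/F and solve Σ zᵢ(Kᵢ−1)/(1+ψ(Kᵢ−1)) = 0.
Check two-phase: ΣzᵢKᵢ = 1.8871 > 1 and Σzᵢ/Kᵢ = 1.7816 > 1, so g(0) = 0.8871 > 0 and g(1) = -0.7816 < 0.
Newton–Raphson from ψ = 0.5:
  ψ = 0.5000: g = 0.04370, g' = -1.1648 → ψ = 0.5375
Converged at ψ = 0.5375.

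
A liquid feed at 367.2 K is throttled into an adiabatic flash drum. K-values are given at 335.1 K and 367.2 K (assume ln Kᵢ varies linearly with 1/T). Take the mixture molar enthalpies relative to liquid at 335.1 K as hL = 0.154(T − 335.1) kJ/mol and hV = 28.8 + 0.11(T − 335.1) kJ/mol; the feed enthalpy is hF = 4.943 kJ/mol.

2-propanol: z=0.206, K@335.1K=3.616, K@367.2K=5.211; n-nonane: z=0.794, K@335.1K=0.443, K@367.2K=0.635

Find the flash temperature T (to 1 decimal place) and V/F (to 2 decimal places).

Adiabatic flash: solve Rachford–Rice at each trial T, then check hF = ψ·hV(T) + (1−ψ)·hL(T).
  T = 335.1 K: K = (3.616, 0.443), RR gives ψ = 0.066, H_out = 1.910 kJ/mol
  T = 367.2 K: K = (5.211, 0.635), RR gives ψ = 0.376, H_out = 15.236 kJ/mol
  T = 351.1 K: K = (4.375, 0.534), RR gives ψ = 0.207, H_out = 8.286 kJ/mol
  T = 343.1 K: K = (3.986, 0.488), RR gives ψ = 0.136, H_out = 5.106 kJ/mol
  T = 339.1 K: K = (3.799, 0.465), RR gives ψ = 0.101, H_out = 3.518 kJ/mol
  T = 341.1 K: K = (3.892, 0.476), RR gives ψ = 0.119, H_out = 4.314 kJ/mol
Linear interpolation between T = 341.1 (H_out = 4.314) and T = 343.1 (H_out = 5.106) on hF = 4.943 gives T ≈ 342.7 K, at which ψ = 0.13.

T = 342.7 K, V/F = 0.13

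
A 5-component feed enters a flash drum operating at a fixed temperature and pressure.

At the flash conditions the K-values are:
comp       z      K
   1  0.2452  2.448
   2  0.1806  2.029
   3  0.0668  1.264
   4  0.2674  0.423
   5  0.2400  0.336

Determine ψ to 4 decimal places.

ψ = 0.3308

Let ψ = V/F and solve Σ zᵢ(Kᵢ−1)/(1+ψ(Kᵢ−1)) = 0.
Feasibility: ΣzᵢKᵢ = 1.2449, Σzᵢ/Kᵢ = 1.5885 — both > 1, two phases present.
Newton–Raphson from ψ = 0.5:
  ψ = 0.5000: g = -0.11118, g' = -0.6730 → ψ = 0.3348
  ψ = 0.3348: g = -0.00259, g' = -0.6546 → ψ = 0.3308
Converged at ψ = 0.3308.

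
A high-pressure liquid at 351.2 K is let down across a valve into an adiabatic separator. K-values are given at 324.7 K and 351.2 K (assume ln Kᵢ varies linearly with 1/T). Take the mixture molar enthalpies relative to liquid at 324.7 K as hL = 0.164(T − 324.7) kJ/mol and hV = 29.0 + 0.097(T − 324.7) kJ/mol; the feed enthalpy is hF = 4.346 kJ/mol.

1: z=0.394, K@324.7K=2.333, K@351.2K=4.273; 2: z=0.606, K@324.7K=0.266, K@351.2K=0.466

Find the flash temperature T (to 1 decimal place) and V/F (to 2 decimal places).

Adiabatic flash: solve Rachford–Rice at each trial T, then check hF = ψ·hV(T) + (1−ψ)·hL(T).
  T = 324.7 K: K = (2.333, 0.266), RR gives ψ = 0.082, H_out = 2.383 kJ/mol
  T = 351.2 K: K = (4.273, 0.466), RR gives ψ = 0.553, H_out = 19.392 kJ/mol
  T = 337.9 K: K = (3.191, 0.356), RR gives ψ = 0.335, H_out = 11.580 kJ/mol
  T = 331.3 K: K = (2.737, 0.308), RR gives ψ = 0.221, H_out = 7.390 kJ/mol
  T = 328.0 K: K = (2.529, 0.287), RR gives ψ = 0.156, H_out = 5.031 kJ/mol
  T = 326.4 K: K = (2.433, 0.276), RR gives ψ = 0.122, H_out = 3.790 kJ/mol
Linear interpolation between T = 326.4 (H_out = 3.790) and T = 328.0 (H_out = 5.031) on hF = 4.346 gives T ≈ 327.1 K, at which ψ = 0.14.

T = 327.1 K, V/F = 0.14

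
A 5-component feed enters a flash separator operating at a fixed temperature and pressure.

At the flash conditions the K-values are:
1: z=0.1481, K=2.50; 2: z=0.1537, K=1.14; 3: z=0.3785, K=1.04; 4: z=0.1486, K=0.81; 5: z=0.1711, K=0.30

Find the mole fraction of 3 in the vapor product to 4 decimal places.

y_3 = 0.3886

Let ψ = V/F and solve Σ zᵢ(Kᵢ−1)/(1+ψ(Kᵢ−1)) = 0.
Check two-phase: ΣzᵢKᵢ = 1.1108 > 1 and Σzᵢ/Kᵢ = 1.3118 > 1, so g(0) = 0.1108 > 0 and g(1) = -0.3118 < 0.
Newton–Raphson from ψ = 0.44:
  ψ = 0.4400: g = -0.03491, g' = -0.3057 → ψ = 0.3258
  ψ = 0.3258: g = -0.00049, g' = -0.3005 → ψ = 0.3241
Converged at ψ = 0.3241.
Compositions from xᵢ = zᵢ/(1+ψ(Kᵢ−1)), yᵢ = Kᵢxᵢ:
  1: x = 0.0997, y = 0.2491
  2: x = 0.1470, y = 0.1676
  3: x = 0.3737, y = 0.3886
  4: x = 0.1584, y = 0.1283
  5: x = 0.2213, y = 0.0664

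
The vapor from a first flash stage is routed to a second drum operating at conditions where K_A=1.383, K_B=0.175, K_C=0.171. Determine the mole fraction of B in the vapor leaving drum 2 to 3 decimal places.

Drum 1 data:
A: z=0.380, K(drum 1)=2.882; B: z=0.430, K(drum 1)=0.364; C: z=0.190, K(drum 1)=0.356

Drum 1:
Let ψ₁ = V/F and solve Σ zᵢ(Kᵢ−1)/(1+ψ₁(Kᵢ−1)) = 0.
Check two-phase: ΣzᵢKᵢ = 1.319 > 1 and Σzᵢ/Kᵢ = 1.847 > 1, so g(0) = 0.319 > 0 and g(1) = -0.847 < 0.
Newton–Raphson from ψ₁ = 0.55:
  ψ₁ = 0.550: g = -0.2587, g' = -0.925 → ψ₁ = 0.270
  ψ₁ = 0.270: g = -0.0045, g' = -0.960 → ψ₁ = 0.266
Converged at ψ₁ = 0.266.
Drum-1 compositions:
  A: x = 0.253, y = 0.730
  B: x = 0.517, y = 0.188
  C: x = 0.229, y = 0.082
Drum-2 feed = drum-1 vapor: z₂ = (0.7300, 0.1884, 0.0816).
Drum 2:
Material balance + equilibrium reduce to Σ zᵢ(Kᵢ−1)/(1+ψ₂(Kᵢ−1)) = 0.
g(0) = ΣzᵢKᵢ − 1 = 0.057 and g(1) = 1 − Σzᵢ/Kᵢ = -1.081, so a root lies in (0, 1).
Newton iteration, ψ₂⁰ = 0.5:
  ψ₂ = 0.500: g = -0.1454, g' = -0.610 → ψ₂ = 0.262
  ψ₂ = 0.262: g = -0.0305, g' = -0.389 → ψ₂ = 0.183
  ψ₂ = 0.183: g = -0.0016, g' = -0.349 → ψ₂ = 0.179
Converged at ψ₂ = 0.179.
  A: x = 0.683, y = 0.945
  B: x = 0.221, y = 0.039
  C: x = 0.096, y = 0.016

y_B (drum 2) = 0.039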